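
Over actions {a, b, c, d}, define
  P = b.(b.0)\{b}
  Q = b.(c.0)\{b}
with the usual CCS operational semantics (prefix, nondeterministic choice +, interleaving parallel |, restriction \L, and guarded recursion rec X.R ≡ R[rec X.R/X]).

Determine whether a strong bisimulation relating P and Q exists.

P's transition system — 2 states:
  u0 = b.(b.0)\{b} → -b-> u1
  u1 = (b.0)\{b} → stopped
Q's transition system — 3 states:
  v0 = b.(c.0)\{b} → -b-> v1
  v1 = (c.0)\{b} → -c-> v2
  v2 = 0\{b} → stopped
Bisimilarity quotient blocks:
  B0 = {u0}
  B1 = {u1, v2}
  B2 = {v0}
  B3 = {v1}
u0 ∈ B0, v0 ∈ B2 → different blocks

NO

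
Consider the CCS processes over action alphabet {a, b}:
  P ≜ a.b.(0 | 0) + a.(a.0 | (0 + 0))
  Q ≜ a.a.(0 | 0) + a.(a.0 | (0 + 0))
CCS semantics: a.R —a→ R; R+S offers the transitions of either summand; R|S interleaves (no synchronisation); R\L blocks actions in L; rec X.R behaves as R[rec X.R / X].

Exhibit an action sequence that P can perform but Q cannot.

P's transition system — 5 states:
  m0 = a.b.(0 | 0) + a.(a.0 | (0 + 0)) ⊢ =a=> m1, =a=> m2
  m1 = a.0 | (0 + 0) ⊢ =a=> m3
  m2 = b.(0 | 0) ⊢ =b=> m4
  m3 = 0 | (0 + 0) ⊢ (no moves)
  m4 = 0 | 0 ⊢ (no moves)
Q's transition system — 5 states:
  n0 = a.a.(0 | 0) + a.(a.0 | (0 + 0)) ⊢ =a=> n1, =a=> n2
  n1 = a.(0 | 0) ⊢ =a=> n3
  n2 = a.0 | (0 + 0) ⊢ =a=> n4
  n3 = 0 | 0 ⊢ (no moves)
  n4 = 0 | (0 + 0) ⊢ (no moves)
Run σ = ⟨ab⟩ on P: start {m0}
  after a @ step 1: {m1, m2}
  after b @ step 2: {m4}
  — P admits the full trace.
Run σ = ⟨ab⟩ on Q: start {n0}
  after a @ step 1: {n1, n2}
  after b @ step 2: ∅ (Q stuck)

ab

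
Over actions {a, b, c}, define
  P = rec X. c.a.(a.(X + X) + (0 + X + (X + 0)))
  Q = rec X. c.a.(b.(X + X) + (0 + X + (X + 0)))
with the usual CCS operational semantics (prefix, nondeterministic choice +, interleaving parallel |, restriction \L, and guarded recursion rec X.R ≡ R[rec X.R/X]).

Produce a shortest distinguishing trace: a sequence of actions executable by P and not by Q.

caa

LTS(P): 4 reachable states
  p0 = rec X. c.a.(a.(X + X) + (0 + X + (X + 0))) :: --c--▸ p1
  p1 = a.(a.((rec X. c.a.(a.(X + X) + (0 + X + (X + 0)))) + (rec X. c.a.(a.(X + X) + (0 + X + (X + 0))))) + (0 + (rec X. c.a.(a.(X + X) + (0 + X + (X + 0)))) + ((rec X. c.a.(a.(X + X) + (0 + X + (X + 0)))) + 0))) :: --a--▸ p2
  p2 = a.((rec X. c.a.(a.(X + X) + (0 + X + (X + 0)))) + (rec X. c.a.(a.(X + X) + (0 + X + (X + 0))))) + (0 + (rec X. c.a.(a.(X + X) + (0 + X + (X + 0)))) + ((rec X. c.a.(a.(X + X) + (0 + X + (X + 0)))) + 0)) :: --a--▸ p3, --c--▸ p1
  p3 = (rec X. c.a.(a.(X + X) + (0 + X + (X + 0)))) + (rec X. c.a.(a.(X + X) + (0 + X + (X + 0)))) :: --c--▸ p1
LTS(Q): 4 reachable states
  q0 = rec X. c.a.(b.(X + X) + (0 + X + (X + 0))) :: --c--▸ q1
  q1 = a.(b.((rec X. c.a.(b.(X + X) + (0 + X + (X + 0)))) + (rec X. c.a.(b.(X + X) + (0 + X + (X + 0))))) + (0 + (rec X. c.a.(b.(X + X) + (0 + X + (X + 0)))) + ((rec X. c.a.(b.(X + X) + (0 + X + (X + 0)))) + 0))) :: --a--▸ q2
  q2 = b.((rec X. c.a.(b.(X + X) + (0 + X + (X + 0)))) + (rec X. c.a.(b.(X + X) + (0 + X + (X + 0))))) + (0 + (rec X. c.a.(b.(X + X) + (0 + X + (X + 0)))) + ((rec X. c.a.(b.(X + X) + (0 + X + (X + 0)))) + 0)) :: --b--▸ q3, --c--▸ q1
  q3 = (rec X. c.a.(b.(X + X) + (0 + X + (X + 0)))) + (rec X. c.a.(b.(X + X) + (0 + X + (X + 0)))) :: --c--▸ q1
Executing caa from P (initial set {p0}):
  [1] c ⇒ {p1}
  [2] a ⇒ {p2}
  [3] a ⇒ {p3}
  — P admits the full trace.
Executing caa from Q (initial set {q0}):
  [1] c ⇒ {q1}
  [2] a ⇒ {q2}
  [3] a ⇒ ∅  — Q cannot continue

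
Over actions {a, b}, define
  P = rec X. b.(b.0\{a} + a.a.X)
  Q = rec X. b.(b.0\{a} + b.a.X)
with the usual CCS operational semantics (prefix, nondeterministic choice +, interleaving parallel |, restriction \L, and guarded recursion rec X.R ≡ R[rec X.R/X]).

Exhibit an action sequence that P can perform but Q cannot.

Reachable graph of P (4 states):
  u0 = rec X. b.(b.0\{a} + a.a.X) | =b=> u1
  u1 = b.0\{a} + a.a.(rec X. b.(b.0\{a} + a.a.X)) | =a=> u2, =b=> u3
  u2 = a.(rec X. b.(b.0\{a} + a.a.X)) | =a=> u0
  u3 = 0\{a} | stopped
Reachable graph of Q (4 states):
  v0 = rec X. b.(b.0\{a} + b.a.X) | =b=> v1
  v1 = b.0\{a} + b.a.(rec X. b.(b.0\{a} + b.a.X)) | =b=> v2, =b=> v3
  v2 = 0\{a} | stopped
  v3 = a.(rec X. b.(b.0\{a} + b.a.X)) | =a=> v0
Trace ⟨ba⟩ through P, begin at {u0}:
  after b @ step 1: {u1}
  after a @ step 2: {u2}
  P completes σ.
Trace ⟨ba⟩ through Q, begin at {v0}:
  after b @ step 1: {v1}
  after a @ step 2: ∅ (Q stuck)

ba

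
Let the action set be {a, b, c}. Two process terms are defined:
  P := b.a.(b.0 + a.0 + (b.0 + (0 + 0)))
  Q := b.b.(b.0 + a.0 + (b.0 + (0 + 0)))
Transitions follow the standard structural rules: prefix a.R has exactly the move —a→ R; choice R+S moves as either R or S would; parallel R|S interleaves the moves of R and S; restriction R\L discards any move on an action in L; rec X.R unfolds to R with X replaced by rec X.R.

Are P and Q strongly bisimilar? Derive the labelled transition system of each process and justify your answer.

not bisimilar

LTS(P): 4 reachable states
  p0 = b.a.(b.0 + a.0 + (b.0 + (0 + 0))) :: -b-> p1
  p1 = a.(b.0 + a.0 + (b.0 + (0 + 0))) :: -a-> p2
  p2 = b.0 + a.0 + (b.0 + (0 + 0)) :: -a-> p3, -b-> p3
  p3 = 0 :: deadlocked
LTS(Q): 4 reachable states
  q0 = b.b.(b.0 + a.0 + (b.0 + (0 + 0))) :: -b-> q1
  q1 = b.(b.0 + a.0 + (b.0 + (0 + 0))) :: -b-> q2
  q2 = b.0 + a.0 + (b.0 + (0 + 0)) :: -a-> q3, -b-> q3
  q3 = 0 :: deadlocked
Partition-refinement fixed point:
  B0 = {p0}
  B1 = {p1}
  B2 = {p2, q2}
  B3 = {p3, q3}
  B4 = {q0}
  B5 = {q1}
p0 ∈ B0, q0 ∈ B4 → different blocks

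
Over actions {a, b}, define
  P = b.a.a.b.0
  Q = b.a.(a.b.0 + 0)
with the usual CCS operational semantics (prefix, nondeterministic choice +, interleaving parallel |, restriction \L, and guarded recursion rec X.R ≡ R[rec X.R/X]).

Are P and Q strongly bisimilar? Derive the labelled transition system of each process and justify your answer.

LTS(P): 5 reachable states
  u0 = b.a.a.b.0 has moves -b-> u1
  u1 = a.a.b.0 has moves -a-> u2
  u2 = a.b.0 has moves -a-> u3
  u3 = b.0 has moves -b-> u4
  u4 = 0 has moves ·
LTS(Q): 5 reachable states
  v0 = b.a.(a.b.0 + 0) has moves -b-> v1
  v1 = a.(a.b.0 + 0) has moves -a-> v2
  v2 = a.b.0 + 0 has moves -a-> v3
  v3 = b.0 has moves -b-> v4
  v4 = 0 has moves ·
Coarsest stable partition (strong bisimilarity classes):
  B0 = {u0, v0}
  B1 = {u1, v1}
  B2 = {u2, v2}
  B3 = {u3, v3}
  B4 = {u4, v4}
u0 ∈ B0, v0 ∈ B0 → same block

P ~ Q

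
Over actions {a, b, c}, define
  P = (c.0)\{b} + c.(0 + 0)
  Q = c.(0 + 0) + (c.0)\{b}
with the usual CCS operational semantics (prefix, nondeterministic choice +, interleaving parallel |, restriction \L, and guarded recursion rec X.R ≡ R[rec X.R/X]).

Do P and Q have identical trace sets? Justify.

trace-equivalent

P's transition system — 3 states:
  p0 = (c.0)\{b} + c.(0 + 0) → =c=> p1, =c=> p2
  p1 = 0 + 0 → ∅
  p2 = 0\{b} → ∅
Q's transition system — 3 states:
  q0 = c.(0 + 0) + (c.0)\{b} → =c=> q1, =c=> q2
  q1 = 0 + 0 → ∅
  q2 = 0\{b} → ∅
Partition-refinement fixed point:
  B0 = {p0, q0}
  B1 = {p1, p2, q1, q2}
p0 ∈ B0, q0 ∈ B0 → same block
Bisimilar ⇒ trace-equivalent.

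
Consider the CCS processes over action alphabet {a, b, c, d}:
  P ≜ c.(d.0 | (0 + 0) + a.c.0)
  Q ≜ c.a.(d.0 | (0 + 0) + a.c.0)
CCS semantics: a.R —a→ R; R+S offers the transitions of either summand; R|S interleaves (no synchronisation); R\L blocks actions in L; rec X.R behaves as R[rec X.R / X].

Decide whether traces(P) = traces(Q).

LTS(P): 5 reachable states
  s0 = c.(d.0 | (0 + 0) + a.c.0) ⊢ --c--▸ s1
  s1 = d.0 | (0 + 0) + a.c.0 ⊢ --a--▸ s2, --d--▸ s3
  s2 = c.0 ⊢ --c--▸ s4
  s3 = 0 | (0 + 0) ⊢ stopped
  s4 = 0 ⊢ stopped
LTS(Q): 6 reachable states
  t0 = c.a.(d.0 | (0 + 0) + a.c.0) ⊢ --c--▸ t1
  t1 = a.(d.0 | (0 + 0) + a.c.0) ⊢ --a--▸ t2
  t2 = d.0 | (0 + 0) + a.c.0 ⊢ --a--▸ t3, --d--▸ t4
  t3 = c.0 ⊢ --c--▸ t5
  t4 = 0 | (0 + 0) ⊢ stopped
  t5 = 0 ⊢ stopped
Run σ = ⟨cd⟩ on P: start {s0}
  [1] c ⇒ {s1}
  [2] d ⇒ {s3}
  ✓ P
Run σ = ⟨cd⟩ on Q: start {t0}
  [1] c ⇒ {t1}
  [2] d ⇒ ∅  — Q cannot continue

traces(P) ≠ traces(Q) — witness ⟨cd⟩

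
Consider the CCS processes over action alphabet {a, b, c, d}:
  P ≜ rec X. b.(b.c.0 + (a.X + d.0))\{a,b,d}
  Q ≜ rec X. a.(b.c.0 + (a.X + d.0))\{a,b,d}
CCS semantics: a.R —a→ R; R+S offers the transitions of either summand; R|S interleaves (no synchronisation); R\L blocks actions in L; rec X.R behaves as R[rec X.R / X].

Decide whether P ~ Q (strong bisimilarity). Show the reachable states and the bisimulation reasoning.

P ≁ Q

Reachable graph of P (2 states):
  m0 = rec X. b.(b.c.0 + (a.X + d.0))\{a,b,d} :: —b→ m1
  m1 = (b.c.0 + (a.(rec X. b.(b.c.0 + (a.X + d.0))\{a,b,d}) + d.0))\{a,b,d} :: (no moves)
Reachable graph of Q (2 states):
  n0 = rec X. a.(b.c.0 + (a.X + d.0))\{a,b,d} :: —a→ n1
  n1 = (b.c.0 + (a.(rec X. a.(b.c.0 + (a.X + d.0))\{a,b,d}) + d.0))\{a,b,d} :: (no moves)
Partition-refinement fixed point:
  B0 = {m0}
  B1 = {m1, n1}
  B2 = {n0}
m0 ∈ B0, n0 ∈ B2 → different blocks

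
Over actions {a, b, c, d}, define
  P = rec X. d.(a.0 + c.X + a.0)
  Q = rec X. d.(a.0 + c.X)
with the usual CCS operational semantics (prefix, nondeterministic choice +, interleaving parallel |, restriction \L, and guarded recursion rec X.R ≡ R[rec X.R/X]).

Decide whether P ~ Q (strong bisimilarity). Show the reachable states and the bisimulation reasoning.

P's transition system — 3 states:
  s0 = rec X. d.(a.0 + c.X + a.0) ⊢ —d→ s1
  s1 = a.0 + c.(rec X. d.(a.0 + c.X + a.0)) + a.0 ⊢ —a→ s2, —c→ s0
  s2 = 0 ⊢ stopped
Q's transition system — 3 states:
  t0 = rec X. d.(a.0 + c.X) ⊢ —d→ t1
  t1 = a.0 + c.(rec X. d.(a.0 + c.X)) ⊢ —a→ t2, —c→ t0
  t2 = 0 ⊢ stopped
Coarsest stable partition (strong bisimilarity classes):
  B0 = {s0, t0}
  B1 = {s1, t1}
  B2 = {s2, t2}
s0 ∈ B0, t0 ∈ B0 → same block

P ~ Q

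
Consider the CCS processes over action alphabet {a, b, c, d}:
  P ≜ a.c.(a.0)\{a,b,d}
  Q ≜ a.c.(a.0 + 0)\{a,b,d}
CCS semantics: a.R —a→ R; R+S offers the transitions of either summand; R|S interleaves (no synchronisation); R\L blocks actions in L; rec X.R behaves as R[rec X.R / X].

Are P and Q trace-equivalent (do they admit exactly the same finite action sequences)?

Reachable graph of P (3 states):
  u0 = a.c.(a.0)\{a,b,d} → -a-> u1
  u1 = c.(a.0)\{a,b,d} → -c-> u2
  u2 = (a.0)\{a,b,d} → ·
Reachable graph of Q (3 states):
  v0 = a.c.(a.0 + 0)\{a,b,d} → -a-> v1
  v1 = c.(a.0 + 0)\{a,b,d} → -c-> v2
  v2 = (a.0 + 0)\{a,b,d} → ·
Partition-refinement fixed point:
  B0 = {u0, v0}
  B1 = {u1, v1}
  B2 = {u2, v2}
u0 ∈ B0, v0 ∈ B0 → same block
Bisimilar ⇒ trace-equivalent.

trace-equivalent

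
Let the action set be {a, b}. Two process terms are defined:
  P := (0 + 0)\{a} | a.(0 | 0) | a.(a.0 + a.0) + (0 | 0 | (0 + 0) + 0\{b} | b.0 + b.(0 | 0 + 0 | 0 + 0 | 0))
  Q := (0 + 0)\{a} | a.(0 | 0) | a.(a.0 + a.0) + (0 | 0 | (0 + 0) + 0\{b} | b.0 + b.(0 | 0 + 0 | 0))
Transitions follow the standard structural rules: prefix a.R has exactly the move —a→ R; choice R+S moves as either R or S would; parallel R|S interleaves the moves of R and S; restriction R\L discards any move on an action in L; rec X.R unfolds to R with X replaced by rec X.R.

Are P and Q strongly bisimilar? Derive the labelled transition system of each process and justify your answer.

Reachable graph of P (8 states):
  u0 = (0 + 0)\{a} | a.(0 | 0) | a.(a.0 + a.0) + (0 | 0 | (0 + 0) + 0\{b} | b.0 + b.(0 | 0 + 0 | 0 + 0 | 0)) has moves --a--▸ u1, --a--▸ u2, --b--▸ u3, --b--▸ u4
  u1 = (0 + 0)\{a} | (0 | 0) | a.(a.0 + a.0) has moves --a--▸ u5
  u2 = (0 + 0)\{a} | a.(0 | 0) | (a.0 + a.0) has moves --a--▸ u5, --a--▸ u6
  u3 = 0 | 0 + 0 | 0 + 0 | 0 has moves deadlocked
  u4 = 0\{b} | 0 has moves deadlocked
  u5 = (0 + 0)\{a} | (0 | 0) | (a.0 + a.0) has moves --a--▸ u7
  u6 = (0 + 0)\{a} | a.(0 | 0) | 0 has moves --a--▸ u7
  u7 = (0 + 0)\{a} | (0 | 0) | 0 has moves deadlocked
Reachable graph of Q (8 states):
  v0 = (0 + 0)\{a} | a.(0 | 0) | a.(a.0 + a.0) + (0 | 0 | (0 + 0) + 0\{b} | b.0 + b.(0 | 0 + 0 | 0)) has moves --a--▸ v1, --a--▸ v2, --b--▸ v3, --b--▸ v4
  v1 = (0 + 0)\{a} | (0 | 0) | a.(a.0 + a.0) has moves --a--▸ v5
  v2 = (0 + 0)\{a} | a.(0 | 0) | (a.0 + a.0) has moves --a--▸ v5, --a--▸ v6
  v3 = 0 | 0 + 0 | 0 has moves deadlocked
  v4 = 0\{b} | 0 has moves deadlocked
  v5 = (0 + 0)\{a} | (0 | 0) | (a.0 + a.0) has moves --a--▸ v7
  v6 = (0 + 0)\{a} | a.(0 | 0) | 0 has moves --a--▸ v7
  v7 = (0 + 0)\{a} | (0 | 0) | 0 has moves deadlocked
Bisimilarity quotient blocks:
  B0 = {u0, v0}
  B1 = {u3, u4, u7, v3, v4, v7}
  B2 = {u1, u2, v1, v2}
  B3 = {u5, u6, v5, v6}
u0 ∈ B0, v0 ∈ B0 → same block

bisimilar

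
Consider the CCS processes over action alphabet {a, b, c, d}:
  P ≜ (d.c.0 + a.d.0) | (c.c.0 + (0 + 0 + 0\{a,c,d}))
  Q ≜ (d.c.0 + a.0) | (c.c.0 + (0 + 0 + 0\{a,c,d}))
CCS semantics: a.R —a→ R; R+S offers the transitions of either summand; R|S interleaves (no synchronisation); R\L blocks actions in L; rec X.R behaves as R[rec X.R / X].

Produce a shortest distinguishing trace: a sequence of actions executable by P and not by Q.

ad

Reachable graph of P (12 states):
  p0 = (d.c.0 + a.d.0) | (c.c.0 + (0 + 0 + 0\{a,c,d})) ⊢ ··a··> p1, ··c··> p2, ··d··> p3
  p1 = d.0 | (c.c.0 + (0 + 0 + 0\{a,c,d})) ⊢ ··c··> p4, ··d··> p5
  p2 = (d.c.0 + a.d.0) | c.0 ⊢ ··a··> p4, ··c··> p6, ··d··> p7
  p3 = c.0 | (c.c.0 + (0 + 0 + 0\{a,c,d})) ⊢ ··c··> p5, ··c··> p7
  p4 = d.0 | c.0 ⊢ ··c··> p8, ··d··> p9
  p5 = 0 | (c.c.0 + (0 + 0 + 0\{a,c,d})) ⊢ ··c··> p9
  p6 = (d.c.0 + a.d.0) | 0 ⊢ ··a··> p8, ··d··> p10
  p7 = c.0 | c.0 ⊢ ··c··> p10, ··c··> p9
  p8 = d.0 | 0 ⊢ ··d··> p11
  p9 = 0 | c.0 ⊢ ··c··> p11
  p10 = c.0 | 0 ⊢ ··c··> p11
  p11 = 0 | 0 ⊢ ·
Reachable graph of Q (9 states):
  q0 = (d.c.0 + a.0) | (c.c.0 + (0 + 0 + 0\{a,c,d})) ⊢ ··a··> q1, ··c··> q2, ··d··> q3
  q1 = 0 | (c.c.0 + (0 + 0 + 0\{a,c,d})) ⊢ ··c··> q4
  q2 = (d.c.0 + a.0) | c.0 ⊢ ··a··> q4, ··c··> q5, ··d··> q6
  q3 = c.0 | (c.c.0 + (0 + 0 + 0\{a,c,d})) ⊢ ··c··> q1, ··c··> q6
  q4 = 0 | c.0 ⊢ ··c··> q7
  q5 = (d.c.0 + a.0) | 0 ⊢ ··a··> q7, ··d··> q8
  q6 = c.0 | c.0 ⊢ ··c··> q4, ··c··> q8
  q7 = 0 | 0 ⊢ ·
  q8 = c.0 | 0 ⊢ ··c··> q7
Run σ = ⟨ad⟩ on P: start {p0}
  step 1 (a): {p1}
  step 2 (d): {p5}
  ✓ P
Run σ = ⟨ad⟩ on Q: start {q0}
  step 1 (a): {q1}
  step 2 (d): ∅  — Q cannot continue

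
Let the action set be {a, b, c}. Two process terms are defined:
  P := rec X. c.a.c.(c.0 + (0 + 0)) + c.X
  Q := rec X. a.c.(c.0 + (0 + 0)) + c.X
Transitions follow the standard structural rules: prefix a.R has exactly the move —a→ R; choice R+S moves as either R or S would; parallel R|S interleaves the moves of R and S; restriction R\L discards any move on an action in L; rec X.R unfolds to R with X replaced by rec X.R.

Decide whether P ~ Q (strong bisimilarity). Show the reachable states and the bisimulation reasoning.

Reachable graph of P (5 states):
  s0 = rec X. c.a.c.(c.0 + (0 + 0)) + c.X | ··c··> s0, ··c··> s1
  s1 = a.c.(c.0 + (0 + 0)) | ··a··> s2
  s2 = c.(c.0 + (0 + 0)) | ··c··> s3
  s3 = c.0 + (0 + 0) | ··c··> s4
  s4 = 0 | (no moves)
Reachable graph of Q (4 states):
  t0 = rec X. a.c.(c.0 + (0 + 0)) + c.X | ··a··> t1, ··c··> t0
  t1 = c.(c.0 + (0 + 0)) | ··c··> t2
  t2 = c.0 + (0 + 0) | ··c··> t3
  t3 = 0 | (no moves)
Coarsest stable partition (strong bisimilarity classes):
  B0 = {s0}
  B1 = {s1}
  B2 = {s2, t1}
  B3 = {s3, t2}
  B4 = {s4, t3}
  B5 = {t0}
s0 ∈ B0, t0 ∈ B5 → different blocks

not bisimilar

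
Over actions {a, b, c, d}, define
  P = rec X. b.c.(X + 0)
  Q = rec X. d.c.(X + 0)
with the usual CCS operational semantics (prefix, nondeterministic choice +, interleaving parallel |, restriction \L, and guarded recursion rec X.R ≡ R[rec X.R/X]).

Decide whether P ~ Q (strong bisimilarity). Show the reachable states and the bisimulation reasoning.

P ≁ Q

P's transition system — 3 states:
  m0 = rec X. b.c.(X + 0) | --b--▸ m1
  m1 = c.((rec X. b.c.(X + 0)) + 0) | --c--▸ m2
  m2 = (rec X. b.c.(X + 0)) + 0 | --b--▸ m1
Q's transition system — 3 states:
  n0 = rec X. d.c.(X + 0) | --d--▸ n1
  n1 = c.((rec X. d.c.(X + 0)) + 0) | --c--▸ n2
  n2 = (rec X. d.c.(X + 0)) + 0 | --d--▸ n1
Coarsest stable partition (strong bisimilarity classes):
  B0 = {m0, m2}
  B1 = {m1}
  B2 = {n0, n2}
  B3 = {n1}
m0 ∈ B0, n0 ∈ B2 → different blocks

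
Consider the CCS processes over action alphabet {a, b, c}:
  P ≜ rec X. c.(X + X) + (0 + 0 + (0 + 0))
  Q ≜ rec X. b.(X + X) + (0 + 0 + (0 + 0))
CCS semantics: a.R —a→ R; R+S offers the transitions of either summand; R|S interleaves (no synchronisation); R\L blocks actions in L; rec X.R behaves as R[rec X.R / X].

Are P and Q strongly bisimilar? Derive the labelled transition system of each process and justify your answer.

P's transition system — 2 states:
  s0 = rec X. c.(X + X) + (0 + 0 + (0 + 0)) ⊢ ··c··> s1
  s1 = (rec X. c.(X + X) + (0 + 0 + (0 + 0))) + (rec X. c.(X + X) + (0 + 0 + (0 + 0))) ⊢ ··c··> s1
Q's transition system — 2 states:
  t0 = rec X. b.(X + X) + (0 + 0 + (0 + 0)) ⊢ ··b··> t1
  t1 = (rec X. b.(X + X) + (0 + 0 + (0 + 0))) + (rec X. b.(X + X) + (0 + 0 + (0 + 0))) ⊢ ··b··> t1
Partition-refinement fixed point:
  B0 = {s0, s1}
  B1 = {t0, t1}
s0 ∈ B0, t0 ∈ B1 → different blocks

P ≁ Q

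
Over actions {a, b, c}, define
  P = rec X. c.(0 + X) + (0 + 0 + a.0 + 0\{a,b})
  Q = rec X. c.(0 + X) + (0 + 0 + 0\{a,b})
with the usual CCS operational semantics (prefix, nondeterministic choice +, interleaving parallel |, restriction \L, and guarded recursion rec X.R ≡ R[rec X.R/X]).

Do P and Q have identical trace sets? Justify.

traces(P) ≠ traces(Q) — witness ⟨a⟩

Reachable graph of P (3 states):
  s0 = rec X. c.(0 + X) + (0 + 0 + a.0 + 0\{a,b}) ⊢ =a=> s1, =c=> s2
  s1 = 0 ⊢ deadlocked
  s2 = 0 + (rec X. c.(0 + X) + (0 + 0 + a.0 + 0\{a,b})) ⊢ =a=> s1, =c=> s2
Reachable graph of Q (2 states):
  t0 = rec X. c.(0 + X) + (0 + 0 + 0\{a,b}) ⊢ =c=> t1
  t1 = 0 + (rec X. c.(0 + X) + (0 + 0 + 0\{a,b})) ⊢ =c=> t1
Trace ⟨a⟩ through P, begin at {s0}:
  [1] a ⇒ {s1}
  P completes σ.
Trace ⟨a⟩ through Q, begin at {t0}:
  [1] a ⇒ ∅  — Q cannot continue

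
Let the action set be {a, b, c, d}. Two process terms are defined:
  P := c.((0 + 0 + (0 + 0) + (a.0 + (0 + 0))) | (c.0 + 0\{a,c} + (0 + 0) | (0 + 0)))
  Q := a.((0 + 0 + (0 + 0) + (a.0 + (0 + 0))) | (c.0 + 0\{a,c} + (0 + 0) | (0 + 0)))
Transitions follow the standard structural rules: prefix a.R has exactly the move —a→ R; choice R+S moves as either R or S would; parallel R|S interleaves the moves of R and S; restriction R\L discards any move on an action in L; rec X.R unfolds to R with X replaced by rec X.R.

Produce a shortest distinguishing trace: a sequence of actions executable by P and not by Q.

c

P's transition system — 5 states:
  s0 = c.((0 + 0 + (0 + 0) + (a.0 + (0 + 0))) | (c.0 + 0\{a,c} + (0 + 0) | (0 + 0))) :: =c=> s1
  s1 = (0 + 0 + (0 + 0) + (a.0 + (0 + 0))) | (c.0 + 0\{a,c} + (0 + 0) | (0 + 0)) :: =a=> s2, =c=> s3
  s2 = 0 | (c.0 + 0\{a,c} + (0 + 0) | (0 + 0)) :: =c=> s4
  s3 = (0 + 0 + (0 + 0) + (a.0 + (0 + 0))) | 0 :: =a=> s4
  s4 = 0 | 0 :: stopped
Q's transition system — 5 states:
  t0 = a.((0 + 0 + (0 + 0) + (a.0 + (0 + 0))) | (c.0 + 0\{a,c} + (0 + 0) | (0 + 0))) :: =a=> t1
  t1 = (0 + 0 + (0 + 0) + (a.0 + (0 + 0))) | (c.0 + 0\{a,c} + (0 + 0) | (0 + 0)) :: =a=> t2, =c=> t3
  t2 = 0 | (c.0 + 0\{a,c} + (0 + 0) | (0 + 0)) :: =c=> t4
  t3 = (0 + 0 + (0 + 0) + (a.0 + (0 + 0))) | 0 :: =a=> t4
  t4 = 0 | 0 :: stopped
Trace ⟨c⟩ through P, begin at {s0}:
  step 1 (c): {s1}
  P completes σ.
Trace ⟨c⟩ through Q, begin at {t0}:
  step 1 (c): ∅  — Q cannot continue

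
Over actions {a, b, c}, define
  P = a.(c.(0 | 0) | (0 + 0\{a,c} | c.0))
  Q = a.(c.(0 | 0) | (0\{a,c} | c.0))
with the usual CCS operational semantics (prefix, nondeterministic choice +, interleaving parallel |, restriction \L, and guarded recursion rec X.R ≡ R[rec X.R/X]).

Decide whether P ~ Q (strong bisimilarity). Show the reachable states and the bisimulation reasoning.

YES

Reachable graph of P (5 states):
  s0 = a.(c.(0 | 0) | (0 + 0\{a,c} | c.0)) ⊢ --a--▸ s1
  s1 = c.(0 | 0) | (0 + 0\{a,c} | c.0) ⊢ --c--▸ s2, --c--▸ s3
  s2 = 0 | 0 | (0 + 0\{a,c} | c.0) ⊢ --c--▸ s4
  s3 = c.(0 | 0) | (0\{a,c} | 0) ⊢ --c--▸ s4
  s4 = 0 | 0 | (0\{a,c} | 0) ⊢ (no moves)
Reachable graph of Q (5 states):
  t0 = a.(c.(0 | 0) | (0\{a,c} | c.0)) ⊢ --a--▸ t1
  t1 = c.(0 | 0) | (0\{a,c} | c.0) ⊢ --c--▸ t2, --c--▸ t3
  t2 = 0 | 0 | (0\{a,c} | c.0) ⊢ --c--▸ t4
  t3 = c.(0 | 0) | (0\{a,c} | 0) ⊢ --c--▸ t4
  t4 = 0 | 0 | (0\{a,c} | 0) ⊢ (no moves)
Bisimilarity quotient blocks:
  B0 = {s0, t0}
  B1 = {s1, t1}
  B2 = {s2, s3, t2, t3}
  B3 = {s4, t4}
s0 ∈ B0, t0 ∈ B0 → same block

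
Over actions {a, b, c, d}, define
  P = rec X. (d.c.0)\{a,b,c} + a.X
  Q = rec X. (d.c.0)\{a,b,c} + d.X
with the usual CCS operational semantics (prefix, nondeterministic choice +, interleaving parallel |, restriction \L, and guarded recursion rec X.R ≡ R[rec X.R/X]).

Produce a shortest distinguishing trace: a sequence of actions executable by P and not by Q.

P's transition system — 2 states:
  m0 = rec X. (d.c.0)\{a,b,c} + a.X has moves =a=> m0, =d=> m1
  m1 = (c.0)\{a,b,c} has moves stopped
Q's transition system — 2 states:
  n0 = rec X. (d.c.0)\{a,b,c} + d.X has moves =d=> n0, =d=> n1
  n1 = (c.0)\{a,b,c} has moves stopped
Trace ⟨a⟩ through P, begin at {m0}:
  after a @ step 1: {m0}
  — P admits the full trace.
Trace ⟨a⟩ through Q, begin at {n0}:
  after a @ step 1: ∅ (Q stuck)

a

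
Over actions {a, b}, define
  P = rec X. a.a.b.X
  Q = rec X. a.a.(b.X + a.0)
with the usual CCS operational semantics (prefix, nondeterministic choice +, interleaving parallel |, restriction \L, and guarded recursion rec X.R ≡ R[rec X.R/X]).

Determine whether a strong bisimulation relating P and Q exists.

P's transition system — 3 states:
  m0 = rec X. a.a.b.X ⊢ --a--▸ m1
  m1 = a.b.(rec X. a.a.b.X) ⊢ --a--▸ m2
  m2 = b.(rec X. a.a.b.X) ⊢ --b--▸ m0
Q's transition system — 4 states:
  n0 = rec X. a.a.(b.X + a.0) ⊢ --a--▸ n1
  n1 = a.(b.(rec X. a.a.(b.X + a.0)) + a.0) ⊢ --a--▸ n2
  n2 = b.(rec X. a.a.(b.X + a.0)) + a.0 ⊢ --a--▸ n3, --b--▸ n0
  n3 = 0 ⊢ (no moves)
Bisimilarity quotient blocks:
  B0 = {m0}
  B1 = {m1}
  B2 = {m2}
  B3 = {n0}
  B4 = {n1}
  B5 = {n2}
  B6 = {n3}
m0 ∈ B0, n0 ∈ B3 → different blocks

NO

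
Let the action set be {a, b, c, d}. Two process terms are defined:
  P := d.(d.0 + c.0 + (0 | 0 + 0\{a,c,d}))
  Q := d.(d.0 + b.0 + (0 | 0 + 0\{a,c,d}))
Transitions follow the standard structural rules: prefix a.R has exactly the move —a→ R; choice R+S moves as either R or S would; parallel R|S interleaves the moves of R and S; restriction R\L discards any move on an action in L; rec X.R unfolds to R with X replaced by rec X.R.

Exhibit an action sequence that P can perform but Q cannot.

dc

Reachable graph of P (3 states):
  u0 = d.(d.0 + c.0 + (0 | 0 + 0\{a,c,d})) ⊢ —d→ u1
  u1 = d.0 + c.0 + (0 | 0 + 0\{a,c,d}) ⊢ —c→ u2, —d→ u2
  u2 = 0 ⊢ (no moves)
Reachable graph of Q (3 states):
  v0 = d.(d.0 + b.0 + (0 | 0 + 0\{a,c,d})) ⊢ —d→ v1
  v1 = d.0 + b.0 + (0 | 0 + 0\{a,c,d}) ⊢ —b→ v2, —d→ v2
  v2 = 0 ⊢ (no moves)
Executing dc from P (initial set {u0}):
  step 1 (d): {u1}
  step 2 (c): {u2}
  P completes σ.
Executing dc from Q (initial set {v0}):
  step 1 (d): {v1}
  step 2 (c): ∅  — Q cannot continue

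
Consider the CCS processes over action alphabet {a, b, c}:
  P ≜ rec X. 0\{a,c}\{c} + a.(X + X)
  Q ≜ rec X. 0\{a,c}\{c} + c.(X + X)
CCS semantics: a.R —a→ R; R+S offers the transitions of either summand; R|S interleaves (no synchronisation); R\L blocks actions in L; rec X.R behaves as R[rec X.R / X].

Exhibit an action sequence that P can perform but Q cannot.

LTS(P): 2 reachable states
  p0 = rec X. 0\{a,c}\{c} + a.(X + X) ⊢ --a--▸ p1
  p1 = (rec X. 0\{a,c}\{c} + a.(X + X)) + (rec X. 0\{a,c}\{c} + a.(X + X)) ⊢ --a--▸ p1
LTS(Q): 2 reachable states
  q0 = rec X. 0\{a,c}\{c} + c.(X + X) ⊢ --c--▸ q1
  q1 = (rec X. 0\{a,c}\{c} + c.(X + X)) + (rec X. 0\{a,c}\{c} + c.(X + X)) ⊢ --c--▸ q1
Executing a from P (initial set {p0}):
  step 1 (a): {p1}
  — P admits the full trace.
Executing a from Q (initial set {q0}):
  step 1 (a): ∅  — Q cannot continue

a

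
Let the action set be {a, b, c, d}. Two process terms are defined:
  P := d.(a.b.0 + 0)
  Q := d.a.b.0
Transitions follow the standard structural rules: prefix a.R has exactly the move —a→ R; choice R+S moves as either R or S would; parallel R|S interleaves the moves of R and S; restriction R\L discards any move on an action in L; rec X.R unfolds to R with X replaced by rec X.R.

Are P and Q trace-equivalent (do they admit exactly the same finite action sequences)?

Reachable graph of P (4 states):
  u0 = d.(a.b.0 + 0) :: —d→ u1
  u1 = a.b.0 + 0 :: —a→ u2
  u2 = b.0 :: —b→ u3
  u3 = 0 :: ·
Reachable graph of Q (4 states):
  v0 = d.a.b.0 :: —d→ v1
  v1 = a.b.0 :: —a→ v2
  v2 = b.0 :: —b→ v3
  v3 = 0 :: ·
Bisimilarity quotient blocks:
  B0 = {u0, v0}
  B1 = {u1, v1}
  B2 = {u2, v2}
  B3 = {u3, v3}
u0 ∈ B0, v0 ∈ B0 → same block
Bisimilar ⇒ trace-equivalent.

traces(P) = traces(Q)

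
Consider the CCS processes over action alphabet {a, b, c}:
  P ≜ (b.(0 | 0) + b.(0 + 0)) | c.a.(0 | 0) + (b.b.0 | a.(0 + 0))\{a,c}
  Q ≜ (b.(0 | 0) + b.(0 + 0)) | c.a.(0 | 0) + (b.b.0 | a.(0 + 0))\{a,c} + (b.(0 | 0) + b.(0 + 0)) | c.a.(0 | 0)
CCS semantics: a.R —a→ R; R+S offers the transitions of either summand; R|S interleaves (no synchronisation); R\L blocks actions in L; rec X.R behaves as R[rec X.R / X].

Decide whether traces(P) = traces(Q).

Reachable graph of P (11 states):
  m0 = (b.(0 | 0) + b.(0 + 0)) | c.a.(0 | 0) + (b.b.0 | a.(0 + 0))\{a,c} | -b-> m1, -b-> m2, -b-> m3, -c-> m4
  m1 = (0 + 0) | c.a.(0 | 0) | -c-> m5
  m2 = (b.0 | a.(0 + 0))\{a,c} | -b-> m6
  m3 = 0 | 0 | c.a.(0 | 0) | -c-> m7
  m4 = (b.(0 | 0) + b.(0 + 0)) | a.(0 | 0) | -a-> m8, -b-> m5, -b-> m7
  m5 = (0 + 0) | a.(0 | 0) | -a-> m9
  m6 = (0 | a.(0 + 0))\{a,c} | stopped
  m7 = 0 | 0 | a.(0 | 0) | -a-> m10
  m8 = (b.(0 | 0) + b.(0 + 0)) | (0 | 0) | -b-> m10, -b-> m9
  m9 = (0 + 0) | (0 | 0) | stopped
  m10 = 0 | 0 | (0 | 0) | stopped
Reachable graph of Q (11 states):
  n0 = (b.(0 | 0) + b.(0 + 0)) | c.a.(0 | 0) + (b.b.0 | a.(0 + 0))\{a,c} + (b.(0 | 0) + b.(0 + 0)) | c.a.(0 | 0) | -b-> n1, -b-> n2, -b-> n3, -c-> n4
  n1 = (0 + 0) | c.a.(0 | 0) | -c-> n5
  n2 = (b.0 | a.(0 + 0))\{a,c} | -b-> n6
  n3 = 0 | 0 | c.a.(0 | 0) | -c-> n7
  n4 = (b.(0 | 0) + b.(0 + 0)) | a.(0 | 0) | -a-> n8, -b-> n5, -b-> n7
  n5 = (0 + 0) | a.(0 | 0) | -a-> n9
  n6 = (0 | a.(0 + 0))\{a,c} | stopped
  n7 = 0 | 0 | a.(0 | 0) | -a-> n10
  n8 = (b.(0 | 0) + b.(0 + 0)) | (0 | 0) | -b-> n10, -b-> n9
  n9 = (0 + 0) | (0 | 0) | stopped
  n10 = 0 | 0 | (0 | 0) | stopped
Partition-refinement fixed point:
  B0 = {m0, n0}
  B1 = {m1, m3, n1, n3}
  B2 = {m5, m7, n5, n7}
  B3 = {m10, m6, m9, n10, n6, n9}
  B4 = {m2, m8, n2, n8}
  B5 = {m4, n4}
m0 ∈ B0, n0 ∈ B0 → same block
Bisimilar ⇒ trace-equivalent.

YES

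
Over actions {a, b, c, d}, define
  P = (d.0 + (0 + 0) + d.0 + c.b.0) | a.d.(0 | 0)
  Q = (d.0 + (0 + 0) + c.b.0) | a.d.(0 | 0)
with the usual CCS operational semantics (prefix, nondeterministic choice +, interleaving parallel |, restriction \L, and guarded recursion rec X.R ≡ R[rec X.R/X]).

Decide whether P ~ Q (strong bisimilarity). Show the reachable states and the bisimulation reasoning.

YES

Reachable graph of P (9 states):
  u0 = (d.0 + (0 + 0) + d.0 + c.b.0) | a.d.(0 | 0) :: ··a··> u1, ··c··> u2, ··d··> u3
  u1 = (d.0 + (0 + 0) + d.0 + c.b.0) | d.(0 | 0) :: ··c··> u4, ··d··> u5, ··d··> u6
  u2 = b.0 | a.d.(0 | 0) :: ··a··> u4, ··b··> u3
  u3 = 0 | a.d.(0 | 0) :: ··a··> u6
  u4 = b.0 | d.(0 | 0) :: ··b··> u6, ··d··> u7
  u5 = (d.0 + (0 + 0) + d.0 + c.b.0) | (0 | 0) :: ··c··> u7, ··d··> u8
  u6 = 0 | d.(0 | 0) :: ··d··> u8
  u7 = b.0 | (0 | 0) :: ··b··> u8
  u8 = 0 | (0 | 0) :: (no moves)
Reachable graph of Q (9 states):
  v0 = (d.0 + (0 + 0) + c.b.0) | a.d.(0 | 0) :: ··a··> v1, ··c··> v2, ··d··> v3
  v1 = (d.0 + (0 + 0) + c.b.0) | d.(0 | 0) :: ··c··> v4, ··d··> v5, ··d··> v6
  v2 = b.0 | a.d.(0 | 0) :: ··a··> v4, ··b··> v3
  v3 = 0 | a.d.(0 | 0) :: ··a··> v6
  v4 = b.0 | d.(0 | 0) :: ··b··> v6, ··d··> v7
  v5 = (d.0 + (0 + 0) + c.b.0) | (0 | 0) :: ··c··> v7, ··d··> v8
  v6 = 0 | d.(0 | 0) :: ··d··> v8
  v7 = b.0 | (0 | 0) :: ··b··> v8
  v8 = 0 | (0 | 0) :: (no moves)
Partition-refinement fixed point:
  B0 = {u0, v0}
  B1 = {u2, v2}
  B2 = {u4, v4}
  B3 = {u7, v7}
  B4 = {u8, v8}
  B5 = {u6, v6}
  B6 = {u3, v3}
  B7 = {u1, v1}
  B8 = {u5, v5}
u0 ∈ B0, v0 ∈ B0 → same block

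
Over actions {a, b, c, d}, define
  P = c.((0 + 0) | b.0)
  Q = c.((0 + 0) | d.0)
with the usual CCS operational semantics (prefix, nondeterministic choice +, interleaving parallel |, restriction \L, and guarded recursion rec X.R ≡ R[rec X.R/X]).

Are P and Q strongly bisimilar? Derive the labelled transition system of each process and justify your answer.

Reachable graph of P (3 states):
  m0 = c.((0 + 0) | b.0) | -c-> m1
  m1 = (0 + 0) | b.0 | -b-> m2
  m2 = (0 + 0) | 0 | ∅
Reachable graph of Q (3 states):
  n0 = c.((0 + 0) | d.0) | -c-> n1
  n1 = (0 + 0) | d.0 | -d-> n2
  n2 = (0 + 0) | 0 | ∅
Bisimilarity quotient blocks:
  B0 = {m0}
  B1 = {m1}
  B2 = {m2, n2}
  B3 = {n0}
  B4 = {n1}
m0 ∈ B0, n0 ∈ B3 → different blocks

not bisimilar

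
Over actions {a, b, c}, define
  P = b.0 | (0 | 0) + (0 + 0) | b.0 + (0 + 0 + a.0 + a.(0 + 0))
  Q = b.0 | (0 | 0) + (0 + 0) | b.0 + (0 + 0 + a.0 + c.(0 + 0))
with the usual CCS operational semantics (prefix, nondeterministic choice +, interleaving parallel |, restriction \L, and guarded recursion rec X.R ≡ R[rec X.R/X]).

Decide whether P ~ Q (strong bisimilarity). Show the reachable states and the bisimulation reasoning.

not bisimilar

Reachable graph of P (5 states):
  m0 = b.0 | (0 | 0) + (0 + 0) | b.0 + (0 + 0 + a.0 + a.(0 + 0)) :: —a→ m1, —a→ m2, —b→ m3, —b→ m4
  m1 = 0 :: ∅
  m2 = 0 + 0 :: ∅
  m3 = (0 + 0) | 0 :: ∅
  m4 = 0 | (0 | 0) :: ∅
Reachable graph of Q (5 states):
  n0 = b.0 | (0 | 0) + (0 + 0) | b.0 + (0 + 0 + a.0 + c.(0 + 0)) :: —a→ n1, —b→ n2, —b→ n3, —c→ n4
  n1 = 0 :: ∅
  n2 = (0 + 0) | 0 :: ∅
  n3 = 0 | (0 | 0) :: ∅
  n4 = 0 + 0 :: ∅
Partition-refinement fixed point:
  B0 = {m0}
  B1 = {m1, m2, m3, m4, n1, n2, n3, n4}
  B2 = {n0}
m0 ∈ B0, n0 ∈ B2 → different blocks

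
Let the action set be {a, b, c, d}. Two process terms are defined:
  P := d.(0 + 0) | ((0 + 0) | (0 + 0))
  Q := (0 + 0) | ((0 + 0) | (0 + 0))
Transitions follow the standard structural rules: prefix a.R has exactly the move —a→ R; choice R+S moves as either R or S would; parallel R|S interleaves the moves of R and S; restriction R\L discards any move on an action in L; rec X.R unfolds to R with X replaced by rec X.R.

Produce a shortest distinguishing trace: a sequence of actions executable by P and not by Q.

Reachable graph of P (2 states):
  s0 = d.(0 + 0) | ((0 + 0) | (0 + 0)) :: --d--▸ s1
  s1 = (0 + 0) | ((0 + 0) | (0 + 0)) :: deadlocked
Reachable graph of Q (1 states):
  t0 = (0 + 0) | ((0 + 0) | (0 + 0)) :: deadlocked
Run σ = ⟨d⟩ on P: start {s0}
  [1] d ⇒ {s1}
  ✓ P
Run σ = ⟨d⟩ on Q: start {t0}
  [1] d ⇒ ∅  — Q cannot continue

d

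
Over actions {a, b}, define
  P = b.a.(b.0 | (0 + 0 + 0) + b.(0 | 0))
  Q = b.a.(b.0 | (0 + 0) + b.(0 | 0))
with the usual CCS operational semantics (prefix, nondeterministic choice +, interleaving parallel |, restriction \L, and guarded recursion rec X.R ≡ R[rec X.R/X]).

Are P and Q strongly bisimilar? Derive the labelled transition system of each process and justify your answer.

P's transition system — 5 states:
  m0 = b.a.(b.0 | (0 + 0 + 0) + b.(0 | 0)) has moves =b=> m1
  m1 = a.(b.0 | (0 + 0 + 0) + b.(0 | 0)) has moves =a=> m2
  m2 = b.0 | (0 + 0 + 0) + b.(0 | 0) has moves =b=> m3, =b=> m4
  m3 = 0 | (0 + 0 + 0) has moves ∅
  m4 = 0 | 0 has moves ∅
Q's transition system — 5 states:
  n0 = b.a.(b.0 | (0 + 0) + b.(0 | 0)) has moves =b=> n1
  n1 = a.(b.0 | (0 + 0) + b.(0 | 0)) has moves =a=> n2
  n2 = b.0 | (0 + 0) + b.(0 | 0) has moves =b=> n3, =b=> n4
  n3 = 0 | (0 + 0) has moves ∅
  n4 = 0 | 0 has moves ∅
Coarsest stable partition (strong bisimilarity classes):
  B0 = {m0, n0}
  B1 = {m1, n1}
  B2 = {m2, n2}
  B3 = {m3, m4, n3, n4}
m0 ∈ B0, n0 ∈ B0 → same block

P ~ Q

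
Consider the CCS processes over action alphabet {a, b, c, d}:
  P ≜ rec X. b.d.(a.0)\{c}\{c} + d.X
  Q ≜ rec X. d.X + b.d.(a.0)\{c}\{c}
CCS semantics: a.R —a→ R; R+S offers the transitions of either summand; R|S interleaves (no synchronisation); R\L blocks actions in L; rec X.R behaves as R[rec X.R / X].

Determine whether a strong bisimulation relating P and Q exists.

P ~ Q

P's transition system — 4 states:
  u0 = rec X. b.d.(a.0)\{c}\{c} + d.X :: —b→ u1, —d→ u0
  u1 = d.(a.0)\{c}\{c} :: —d→ u2
  u2 = (a.0)\{c}\{c} :: —a→ u3
  u3 = 0\{c}\{c} :: ·
Q's transition system — 4 states:
  v0 = rec X. d.X + b.d.(a.0)\{c}\{c} :: —b→ v1, —d→ v0
  v1 = d.(a.0)\{c}\{c} :: —d→ v2
  v2 = (a.0)\{c}\{c} :: —a→ v3
  v3 = 0\{c}\{c} :: ·
Bisimilarity quotient blocks:
  B0 = {u0, v0}
  B1 = {u1, v1}
  B2 = {u2, v2}
  B3 = {u3, v3}
u0 ∈ B0, v0 ∈ B0 → same block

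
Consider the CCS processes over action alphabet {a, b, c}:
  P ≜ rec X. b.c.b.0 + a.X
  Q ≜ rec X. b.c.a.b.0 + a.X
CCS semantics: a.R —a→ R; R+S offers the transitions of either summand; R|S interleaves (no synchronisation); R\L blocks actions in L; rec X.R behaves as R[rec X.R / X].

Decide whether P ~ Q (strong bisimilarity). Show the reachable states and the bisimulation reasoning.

LTS(P): 4 reachable states
  m0 = rec X. b.c.b.0 + a.X | —a→ m0, —b→ m1
  m1 = c.b.0 | —c→ m2
  m2 = b.0 | —b→ m3
  m3 = 0 | stopped
LTS(Q): 5 reachable states
  n0 = rec X. b.c.a.b.0 + a.X | —a→ n0, —b→ n1
  n1 = c.a.b.0 | —c→ n2
  n2 = a.b.0 | —a→ n3
  n3 = b.0 | —b→ n4
  n4 = 0 | stopped
Coarsest stable partition (strong bisimilarity classes):
  B0 = {m0}
  B1 = {m1}
  B2 = {m2, n3}
  B3 = {m3, n4}
  B4 = {n0}
  B5 = {n1}
  B6 = {n2}
m0 ∈ B0, n0 ∈ B4 → different blocks

NO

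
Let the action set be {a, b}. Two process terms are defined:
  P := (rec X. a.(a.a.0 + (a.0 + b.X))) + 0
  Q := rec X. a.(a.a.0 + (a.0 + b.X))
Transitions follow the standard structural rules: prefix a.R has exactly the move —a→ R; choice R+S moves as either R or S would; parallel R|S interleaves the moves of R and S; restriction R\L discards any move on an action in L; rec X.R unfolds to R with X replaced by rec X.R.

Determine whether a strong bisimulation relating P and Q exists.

Reachable graph of P (5 states):
  s0 = (rec X. a.(a.a.0 + (a.0 + b.X))) + 0 :: —a→ s1
  s1 = a.a.0 + (a.0 + b.(rec X. a.(a.a.0 + (a.0 + b.X)))) :: —a→ s2, —a→ s3, —b→ s4
  s2 = 0 :: ·
  s3 = a.0 :: —a→ s2
  s4 = rec X. a.(a.a.0 + (a.0 + b.X)) :: —a→ s1
Reachable graph of Q (4 states):
  t0 = rec X. a.(a.a.0 + (a.0 + b.X)) :: —a→ t1
  t1 = a.a.0 + (a.0 + b.(rec X. a.(a.a.0 + (a.0 + b.X)))) :: —a→ t2, —a→ t3, —b→ t0
  t2 = 0 :: ·
  t3 = a.0 :: —a→ t2
Partition-refinement fixed point:
  B0 = {s0, s4, t0}
  B1 = {s1, t1}
  B2 = {s2, t2}
  B3 = {s3, t3}
s0 ∈ B0, t0 ∈ B0 → same block

bisimilar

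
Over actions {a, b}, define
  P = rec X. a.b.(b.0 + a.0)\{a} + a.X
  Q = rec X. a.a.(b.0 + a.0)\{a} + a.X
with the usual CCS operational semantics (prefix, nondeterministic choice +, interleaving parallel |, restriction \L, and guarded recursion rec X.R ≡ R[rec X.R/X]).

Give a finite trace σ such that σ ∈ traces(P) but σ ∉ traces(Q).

Reachable graph of P (4 states):
  p0 = rec X. a.b.(b.0 + a.0)\{a} + a.X | =a=> p0, =a=> p1
  p1 = b.(b.0 + a.0)\{a} | =b=> p2
  p2 = (b.0 + a.0)\{a} | =b=> p3
  p3 = 0\{a} | ·
Reachable graph of Q (4 states):
  q0 = rec X. a.a.(b.0 + a.0)\{a} + a.X | =a=> q0, =a=> q1
  q1 = a.(b.0 + a.0)\{a} | =a=> q2
  q2 = (b.0 + a.0)\{a} | =b=> q3
  q3 = 0\{a} | ·
Executing ab from P (initial set {p0}):
  after a @ step 1: {p0, p1}
  after b @ step 2: {p2}
  P completes σ.
Executing ab from Q (initial set {q0}):
  after a @ step 1: {q0, q1}
  after b @ step 2: no successor for Q

ab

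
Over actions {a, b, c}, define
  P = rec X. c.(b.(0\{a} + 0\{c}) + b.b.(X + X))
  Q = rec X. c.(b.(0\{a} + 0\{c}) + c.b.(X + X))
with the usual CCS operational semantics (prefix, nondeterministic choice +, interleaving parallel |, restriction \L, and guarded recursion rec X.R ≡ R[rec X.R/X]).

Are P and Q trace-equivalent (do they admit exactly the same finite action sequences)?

LTS(P): 5 reachable states
  s0 = rec X. c.(b.(0\{a} + 0\{c}) + b.b.(X + X)) has moves =c=> s1
  s1 = b.(0\{a} + 0\{c}) + b.b.((rec X. c.(b.(0\{a} + 0\{c}) + b.b.(X + X))) + (rec X. c.(b.(0\{a} + 0\{c}) + b.b.(X + X)))) has moves =b=> s2, =b=> s3
  s2 = 0\{a} + 0\{c} has moves (no moves)
  s3 = b.((rec X. c.(b.(0\{a} + 0\{c}) + b.b.(X + X))) + (rec X. c.(b.(0\{a} + 0\{c}) + b.b.(X + X)))) has moves =b=> s4
  s4 = (rec X. c.(b.(0\{a} + 0\{c}) + b.b.(X + X))) + (rec X. c.(b.(0\{a} + 0\{c}) + b.b.(X + X))) has moves =c=> s1
LTS(Q): 5 reachable states
  t0 = rec X. c.(b.(0\{a} + 0\{c}) + c.b.(X + X)) has moves =c=> t1
  t1 = b.(0\{a} + 0\{c}) + c.b.((rec X. c.(b.(0\{a} + 0\{c}) + c.b.(X + X))) + (rec X. c.(b.(0\{a} + 0\{c}) + c.b.(X + X)))) has moves =b=> t2, =c=> t3
  t2 = 0\{a} + 0\{c} has moves (no moves)
  t3 = b.((rec X. c.(b.(0\{a} + 0\{c}) + c.b.(X + X))) + (rec X. c.(b.(0\{a} + 0\{c}) + c.b.(X + X)))) has moves =b=> t4
  t4 = (rec X. c.(b.(0\{a} + 0\{c}) + c.b.(X + X))) + (rec X. c.(b.(0\{a} + 0\{c}) + c.b.(X + X))) has moves =c=> t1
Executing cbb from P (initial set {s0}):
  [1] c ⇒ {s1}
  [2] b ⇒ {s2, s3}
  [3] b ⇒ {s4}
  ✓ P
Executing cbb from Q (initial set {t0}):
  [1] c ⇒ {t1}
  [2] b ⇒ {t2}
  [3] b ⇒ no successor for Q

trace-distinct — witness ⟨cbb⟩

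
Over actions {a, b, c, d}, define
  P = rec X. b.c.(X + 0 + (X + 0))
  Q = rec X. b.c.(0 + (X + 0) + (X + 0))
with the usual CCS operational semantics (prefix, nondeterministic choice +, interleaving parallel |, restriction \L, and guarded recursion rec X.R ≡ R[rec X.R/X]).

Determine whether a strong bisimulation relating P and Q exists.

Reachable graph of P (3 states):
  m0 = rec X. b.c.(X + 0 + (X + 0)) | -b-> m1
  m1 = c.((rec X. b.c.(X + 0 + (X + 0))) + 0 + ((rec X. b.c.(X + 0 + (X + 0))) + 0)) | -c-> m2
  m2 = (rec X. b.c.(X + 0 + (X + 0))) + 0 + ((rec X. b.c.(X + 0 + (X + 0))) + 0) | -b-> m1
Reachable graph of Q (3 states):
  n0 = rec X. b.c.(0 + (X + 0) + (X + 0)) | -b-> n1
  n1 = c.(0 + ((rec X. b.c.(0 + (X + 0) + (X + 0))) + 0) + ((rec X. b.c.(0 + (X + 0) + (X + 0))) + 0)) | -c-> n2
  n2 = 0 + ((rec X. b.c.(0 + (X + 0) + (X + 0))) + 0) + ((rec X. b.c.(0 + (X + 0) + (X + 0))) + 0) | -b-> n1
Bisimilarity quotient blocks:
  B0 = {m0, m2, n0, n2}
  B1 = {m1, n1}
m0 ∈ B0, n0 ∈ B0 → same block

YES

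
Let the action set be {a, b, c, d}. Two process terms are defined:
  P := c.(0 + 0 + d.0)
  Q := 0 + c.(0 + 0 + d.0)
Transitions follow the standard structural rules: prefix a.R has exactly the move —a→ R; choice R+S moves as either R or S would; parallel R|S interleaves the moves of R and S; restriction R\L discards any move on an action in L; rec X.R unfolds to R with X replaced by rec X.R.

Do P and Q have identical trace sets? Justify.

Reachable graph of P (3 states):
  s0 = c.(0 + 0 + d.0) | —c→ s1
  s1 = 0 + 0 + d.0 | —d→ s2
  s2 = 0 | ∅
Reachable graph of Q (3 states):
  t0 = 0 + c.(0 + 0 + d.0) | —c→ t1
  t1 = 0 + 0 + d.0 | —d→ t2
  t2 = 0 | ∅
Coarsest stable partition (strong bisimilarity classes):
  B0 = {s0, t0}
  B1 = {s1, t1}
  B2 = {s2, t2}
s0 ∈ B0, t0 ∈ B0 → same block
Bisimilar ⇒ trace-equivalent.

traces(P) = traces(Q)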